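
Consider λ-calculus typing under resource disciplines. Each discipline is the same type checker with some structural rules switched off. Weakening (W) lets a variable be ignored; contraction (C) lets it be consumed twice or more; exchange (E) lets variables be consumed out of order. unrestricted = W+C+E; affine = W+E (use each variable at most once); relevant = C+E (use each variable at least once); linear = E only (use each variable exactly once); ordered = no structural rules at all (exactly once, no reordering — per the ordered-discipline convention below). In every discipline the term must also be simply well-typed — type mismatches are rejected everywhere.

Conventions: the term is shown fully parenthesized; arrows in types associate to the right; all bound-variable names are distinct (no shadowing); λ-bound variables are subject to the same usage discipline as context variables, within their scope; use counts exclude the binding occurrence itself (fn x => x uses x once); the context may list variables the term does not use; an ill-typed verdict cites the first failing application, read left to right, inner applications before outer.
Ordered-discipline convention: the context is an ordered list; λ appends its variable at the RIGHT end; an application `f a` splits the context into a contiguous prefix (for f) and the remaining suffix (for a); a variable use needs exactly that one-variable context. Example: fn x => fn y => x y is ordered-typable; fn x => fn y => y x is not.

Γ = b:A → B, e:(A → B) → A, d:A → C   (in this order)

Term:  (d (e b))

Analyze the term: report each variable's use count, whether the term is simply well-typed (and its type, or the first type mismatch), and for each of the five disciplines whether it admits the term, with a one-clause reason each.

variable uses: b: 1×, e: 1×, d: 1×
uses in reading order: d, e, b
typing: well-typed — term : C
ordered: ✗ — no ordered split (uses run d, e, b)
linear: ✓ — b, e, d: one use apiece
affine: ✓ — b, e, d: no repeats, contraction unneeded
relevant: ✓ — none of b, e, d goes unused
unrestricted: ✓ — typability at C is all that's needed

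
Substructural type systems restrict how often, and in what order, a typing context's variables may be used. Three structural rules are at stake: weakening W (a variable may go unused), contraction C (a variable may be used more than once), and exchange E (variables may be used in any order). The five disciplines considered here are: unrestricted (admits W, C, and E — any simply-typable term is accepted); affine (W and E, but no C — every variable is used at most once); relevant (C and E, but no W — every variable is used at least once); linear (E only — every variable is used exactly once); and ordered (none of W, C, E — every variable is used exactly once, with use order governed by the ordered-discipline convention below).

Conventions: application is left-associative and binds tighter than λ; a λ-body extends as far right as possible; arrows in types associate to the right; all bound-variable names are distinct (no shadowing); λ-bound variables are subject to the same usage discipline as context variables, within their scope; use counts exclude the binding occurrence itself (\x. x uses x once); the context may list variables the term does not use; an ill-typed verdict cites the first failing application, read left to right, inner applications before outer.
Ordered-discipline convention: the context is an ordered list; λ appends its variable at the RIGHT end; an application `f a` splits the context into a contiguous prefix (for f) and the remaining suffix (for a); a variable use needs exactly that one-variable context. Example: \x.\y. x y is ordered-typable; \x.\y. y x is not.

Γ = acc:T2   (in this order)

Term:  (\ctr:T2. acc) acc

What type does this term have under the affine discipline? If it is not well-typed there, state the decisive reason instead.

not well-typed under affine — needs contraction — acc ×2
variable uses: acc=2; ctr (bound)=0
left-to-right use order: acc, acc
typing: the term checks, with type T2
per-discipline verdicts: ordered ✗ · linear ✗ · affine ✗ · relevant ✗ · unrestricted ✓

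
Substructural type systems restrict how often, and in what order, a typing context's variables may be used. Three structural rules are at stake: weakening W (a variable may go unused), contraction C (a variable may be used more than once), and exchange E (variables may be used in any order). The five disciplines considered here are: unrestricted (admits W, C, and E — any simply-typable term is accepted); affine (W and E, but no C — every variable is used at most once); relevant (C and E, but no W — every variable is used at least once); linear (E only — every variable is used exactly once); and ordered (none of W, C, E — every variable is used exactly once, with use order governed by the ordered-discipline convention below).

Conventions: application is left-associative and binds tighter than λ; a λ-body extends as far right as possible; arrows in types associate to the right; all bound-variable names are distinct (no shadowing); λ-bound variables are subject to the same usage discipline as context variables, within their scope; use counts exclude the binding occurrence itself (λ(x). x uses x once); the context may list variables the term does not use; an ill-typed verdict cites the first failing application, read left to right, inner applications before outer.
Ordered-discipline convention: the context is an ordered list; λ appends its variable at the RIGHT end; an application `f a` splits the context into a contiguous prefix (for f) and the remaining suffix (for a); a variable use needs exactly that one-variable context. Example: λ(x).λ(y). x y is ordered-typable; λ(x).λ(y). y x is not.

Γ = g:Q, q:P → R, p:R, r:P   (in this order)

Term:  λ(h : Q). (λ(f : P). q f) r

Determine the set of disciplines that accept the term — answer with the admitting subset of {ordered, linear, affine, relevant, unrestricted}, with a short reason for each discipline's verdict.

admitting disciplines: affine, unrestricted
variable uses: g: 0; q: 1; p: 0; r: 1; h [bound]: 0; f [bound]: 1
left-to-right use order: q, f, r
typing: the term checks, with type Q → R
ordered ✗ (g, p, h never used (weakening))
linear ✗ (g, p, h never used (weakening))
affine ✓ (g, q, p, r, h, f: no repeats, contraction unneeded)
relevant ✗ (g, p, h never used (weakening))
unrestricted ✓ (well-typed at Q → R; no restrictions here)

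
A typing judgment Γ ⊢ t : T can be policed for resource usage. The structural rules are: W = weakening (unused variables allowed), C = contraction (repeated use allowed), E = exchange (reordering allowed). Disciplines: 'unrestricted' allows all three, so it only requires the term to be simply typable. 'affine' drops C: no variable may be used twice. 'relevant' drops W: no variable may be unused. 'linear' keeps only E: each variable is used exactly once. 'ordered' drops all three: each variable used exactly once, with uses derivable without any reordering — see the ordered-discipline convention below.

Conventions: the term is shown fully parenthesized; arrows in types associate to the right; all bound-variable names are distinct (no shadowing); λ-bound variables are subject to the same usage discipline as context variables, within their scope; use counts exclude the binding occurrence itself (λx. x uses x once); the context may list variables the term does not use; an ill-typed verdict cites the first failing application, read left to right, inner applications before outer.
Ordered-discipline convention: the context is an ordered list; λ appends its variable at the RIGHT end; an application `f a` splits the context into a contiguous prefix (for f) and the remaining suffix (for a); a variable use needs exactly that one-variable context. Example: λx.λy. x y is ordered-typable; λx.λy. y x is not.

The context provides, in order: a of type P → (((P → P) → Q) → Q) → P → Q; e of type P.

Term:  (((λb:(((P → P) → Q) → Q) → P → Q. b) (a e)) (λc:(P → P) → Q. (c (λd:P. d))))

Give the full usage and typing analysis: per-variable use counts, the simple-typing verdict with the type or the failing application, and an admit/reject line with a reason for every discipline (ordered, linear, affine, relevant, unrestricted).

counts: a=1, e=1, b (λ-bound)=1, c (λ-bound)=1, d (λ-bound)=1
left-to-right use order: b, a, e, c, d
typing: well-typed at P → Q
ordered: ✓ — single-use (a, e, b, c, d), ordered derivation ok
linear: ✓ — single use per variable (a, e, b, c, d)
affine: ✓ — none of a, e, b, c, d used more than once
relevant: ✓ — none of a, e, b, c, d goes unused
unrestricted: ✓ — well-typed at P → Q; no restrictions here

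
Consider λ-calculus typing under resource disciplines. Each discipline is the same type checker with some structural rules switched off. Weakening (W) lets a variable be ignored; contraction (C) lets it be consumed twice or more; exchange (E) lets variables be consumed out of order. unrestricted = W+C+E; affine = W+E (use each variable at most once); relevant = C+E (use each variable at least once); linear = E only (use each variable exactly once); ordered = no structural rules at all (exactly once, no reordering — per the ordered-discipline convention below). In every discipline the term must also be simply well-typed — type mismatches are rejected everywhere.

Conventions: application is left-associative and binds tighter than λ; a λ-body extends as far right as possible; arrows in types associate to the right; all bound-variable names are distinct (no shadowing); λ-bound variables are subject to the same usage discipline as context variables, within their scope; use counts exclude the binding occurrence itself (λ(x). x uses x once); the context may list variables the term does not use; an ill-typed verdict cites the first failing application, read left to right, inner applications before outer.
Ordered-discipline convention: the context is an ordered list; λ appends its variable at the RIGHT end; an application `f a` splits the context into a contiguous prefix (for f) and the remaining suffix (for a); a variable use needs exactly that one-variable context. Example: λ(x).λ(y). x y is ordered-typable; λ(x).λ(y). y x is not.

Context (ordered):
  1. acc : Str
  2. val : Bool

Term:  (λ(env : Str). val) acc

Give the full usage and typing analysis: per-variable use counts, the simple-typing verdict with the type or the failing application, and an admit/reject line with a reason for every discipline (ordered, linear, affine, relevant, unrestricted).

counts: acc=1; val=1; env (bound)=0
left-to-right use order: val, acc
typing: the term checks, with type Bool
ordered: ✗ — unused: env — weakening required
linear: ✗ — unused: env — weakening required
affine: ✓ — none of acc, val, env used more than once
relevant: ✗ — unused: env — weakening required
unrestricted: ✓ — well-typed at Bool; no restrictions here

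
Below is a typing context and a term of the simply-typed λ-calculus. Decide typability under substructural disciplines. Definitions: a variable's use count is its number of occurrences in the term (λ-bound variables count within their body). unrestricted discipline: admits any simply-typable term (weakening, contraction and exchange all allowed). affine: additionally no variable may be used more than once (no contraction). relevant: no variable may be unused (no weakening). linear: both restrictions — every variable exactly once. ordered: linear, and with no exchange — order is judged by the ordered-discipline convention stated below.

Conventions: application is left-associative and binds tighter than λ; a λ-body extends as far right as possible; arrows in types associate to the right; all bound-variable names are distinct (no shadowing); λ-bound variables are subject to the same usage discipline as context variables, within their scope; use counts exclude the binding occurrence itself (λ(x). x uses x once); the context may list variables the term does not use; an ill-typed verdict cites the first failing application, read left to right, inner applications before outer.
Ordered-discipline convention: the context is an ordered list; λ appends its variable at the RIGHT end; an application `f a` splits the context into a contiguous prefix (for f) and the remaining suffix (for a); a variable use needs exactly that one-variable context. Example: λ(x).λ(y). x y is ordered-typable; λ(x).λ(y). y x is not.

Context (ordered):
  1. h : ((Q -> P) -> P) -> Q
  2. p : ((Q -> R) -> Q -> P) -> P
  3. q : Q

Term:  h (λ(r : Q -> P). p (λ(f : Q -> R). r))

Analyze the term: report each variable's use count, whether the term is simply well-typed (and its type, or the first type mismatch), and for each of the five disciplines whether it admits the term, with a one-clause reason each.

counts: h: 1×, p: 1×, q: 0×, r [bound]: 1×, f [bound]: 0×
use order (left to right): h, p, r
typing: well-typed — term : Q
ordered: ✗ — needs weakening: q, f unused
linear: ✗ — needs weakening: q, f unused
affine: ✓ — no duplicate uses among h, p, q, r, f
relevant: ✗ — needs weakening: q, f unused
unrestricted: ✓ — typability at Q is all that's needed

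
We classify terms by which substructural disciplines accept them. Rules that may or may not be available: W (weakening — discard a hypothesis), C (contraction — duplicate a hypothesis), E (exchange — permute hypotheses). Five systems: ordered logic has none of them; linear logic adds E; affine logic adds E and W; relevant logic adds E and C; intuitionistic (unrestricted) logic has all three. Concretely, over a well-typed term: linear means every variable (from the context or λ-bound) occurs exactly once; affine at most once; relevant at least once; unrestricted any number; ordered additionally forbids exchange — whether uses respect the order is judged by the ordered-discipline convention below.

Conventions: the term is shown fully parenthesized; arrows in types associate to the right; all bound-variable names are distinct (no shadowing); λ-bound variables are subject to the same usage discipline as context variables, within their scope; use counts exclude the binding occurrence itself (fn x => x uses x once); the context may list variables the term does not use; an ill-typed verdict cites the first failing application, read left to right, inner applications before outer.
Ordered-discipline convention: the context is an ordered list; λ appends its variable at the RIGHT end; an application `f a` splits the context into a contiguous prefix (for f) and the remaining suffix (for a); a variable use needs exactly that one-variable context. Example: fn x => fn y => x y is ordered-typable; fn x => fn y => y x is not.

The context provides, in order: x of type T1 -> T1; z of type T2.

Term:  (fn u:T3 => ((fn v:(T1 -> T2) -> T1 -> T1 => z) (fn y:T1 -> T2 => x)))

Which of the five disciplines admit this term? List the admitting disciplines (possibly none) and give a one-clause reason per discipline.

admitting disciplines: affine, unrestricted
counts: x ×1, z ×1, u (bound) ×0, v (bound) ×0, y (bound) ×0
use order (left to right): z, x
typing: the term checks, with type T3 -> T2
ordered ✗ (unused: u, v, y — weakening required)
linear ✗ (unused: u, v, y — weakening required)
affine ✓ (x, z, u, v, y: no repeats, contraction unneeded)
relevant ✗ (unused: u, v, y — weakening required)
unrestricted ✓ (typability at T3 -> T2 is all that's needed)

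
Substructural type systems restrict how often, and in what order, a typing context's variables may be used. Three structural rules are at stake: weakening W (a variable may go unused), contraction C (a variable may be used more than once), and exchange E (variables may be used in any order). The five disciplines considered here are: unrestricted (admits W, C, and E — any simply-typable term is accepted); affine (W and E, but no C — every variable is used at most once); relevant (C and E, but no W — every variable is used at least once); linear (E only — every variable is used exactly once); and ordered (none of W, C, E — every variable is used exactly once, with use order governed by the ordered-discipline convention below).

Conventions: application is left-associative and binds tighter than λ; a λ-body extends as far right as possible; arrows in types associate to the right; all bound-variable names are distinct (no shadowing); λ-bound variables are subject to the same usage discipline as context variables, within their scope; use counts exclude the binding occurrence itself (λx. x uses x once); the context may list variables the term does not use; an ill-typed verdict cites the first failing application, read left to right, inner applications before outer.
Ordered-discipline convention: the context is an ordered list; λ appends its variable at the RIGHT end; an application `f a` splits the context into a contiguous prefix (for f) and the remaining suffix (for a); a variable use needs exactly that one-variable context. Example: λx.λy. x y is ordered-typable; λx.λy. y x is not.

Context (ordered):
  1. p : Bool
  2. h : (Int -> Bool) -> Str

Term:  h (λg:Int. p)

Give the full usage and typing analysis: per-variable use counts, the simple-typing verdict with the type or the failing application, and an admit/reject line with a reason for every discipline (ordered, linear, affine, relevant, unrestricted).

usage: p: 1; h: 1; g [bound]: 0
use order (left to right): h, p
typing: ✓ — Str
ordered: ✗ — g left unused
linear: ✗ — g left unused
affine: ✓ — p, h, g: no repeats, contraction unneeded
relevant: ✗ — g left unused
unrestricted: ✓ — well-typed at Str; no restrictions here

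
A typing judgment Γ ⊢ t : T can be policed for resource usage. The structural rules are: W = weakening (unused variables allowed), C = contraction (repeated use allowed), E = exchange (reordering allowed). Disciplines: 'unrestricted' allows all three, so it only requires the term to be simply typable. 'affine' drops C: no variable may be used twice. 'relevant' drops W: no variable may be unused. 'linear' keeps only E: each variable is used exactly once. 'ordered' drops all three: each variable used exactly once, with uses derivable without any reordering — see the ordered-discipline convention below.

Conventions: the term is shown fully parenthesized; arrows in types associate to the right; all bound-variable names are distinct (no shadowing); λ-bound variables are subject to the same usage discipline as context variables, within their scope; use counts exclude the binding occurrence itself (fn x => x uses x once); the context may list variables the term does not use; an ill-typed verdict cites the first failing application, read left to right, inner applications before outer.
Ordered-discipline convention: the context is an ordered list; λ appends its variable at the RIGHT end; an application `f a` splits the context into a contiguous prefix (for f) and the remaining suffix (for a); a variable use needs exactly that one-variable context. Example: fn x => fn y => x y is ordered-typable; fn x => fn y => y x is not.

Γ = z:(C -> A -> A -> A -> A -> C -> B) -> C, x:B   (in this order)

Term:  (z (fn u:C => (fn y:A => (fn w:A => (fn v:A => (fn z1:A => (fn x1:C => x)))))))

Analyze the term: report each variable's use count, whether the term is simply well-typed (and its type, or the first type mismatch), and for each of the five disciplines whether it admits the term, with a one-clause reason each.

variable uses: z: 1; x: 1; u [bound]: 0; y [bound]: 0; w [bound]: 0; v [bound]: 0; z1 [bound]: 0; x1 [bound]: 0
order of uses: z, x
typing: well-typed at C
ordered: ✗, u, y, w, v, z1, x1 left unused
linear: ✗, u, y, w, v, z1, x1 left unused
affine: ✓, no duplicate uses among z, x, u, y, w, v, z1, x1
relevant: ✗, u, y, w, v, z1, x1 left unused
unrestricted: ✓, simply typable at C; W, C, E all held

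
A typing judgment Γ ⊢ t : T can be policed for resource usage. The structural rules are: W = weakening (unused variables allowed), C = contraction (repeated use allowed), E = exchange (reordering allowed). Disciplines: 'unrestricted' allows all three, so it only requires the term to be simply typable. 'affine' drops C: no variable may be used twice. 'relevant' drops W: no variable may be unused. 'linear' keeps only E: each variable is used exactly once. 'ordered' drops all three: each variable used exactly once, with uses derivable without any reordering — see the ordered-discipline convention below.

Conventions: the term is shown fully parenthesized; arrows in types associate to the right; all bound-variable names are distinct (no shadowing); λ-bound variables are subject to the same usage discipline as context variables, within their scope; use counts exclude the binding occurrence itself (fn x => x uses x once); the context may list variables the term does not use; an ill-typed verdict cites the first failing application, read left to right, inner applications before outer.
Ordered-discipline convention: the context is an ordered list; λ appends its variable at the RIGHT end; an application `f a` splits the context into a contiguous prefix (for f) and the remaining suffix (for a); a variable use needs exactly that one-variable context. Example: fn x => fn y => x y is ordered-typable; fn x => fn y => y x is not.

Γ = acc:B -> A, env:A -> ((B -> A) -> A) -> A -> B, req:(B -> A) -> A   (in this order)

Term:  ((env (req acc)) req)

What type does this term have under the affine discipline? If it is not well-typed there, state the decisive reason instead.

not well-typed under affine — repeated use of req ×2
variable uses: acc ×1; env ×1; req ×2
uses in reading order: env, req, acc, req
typing: well-typed at A -> B
across the five disciplines: ordered ✗ · linear ✗ · affine ✗ · relevant ✓ · unrestricted ✓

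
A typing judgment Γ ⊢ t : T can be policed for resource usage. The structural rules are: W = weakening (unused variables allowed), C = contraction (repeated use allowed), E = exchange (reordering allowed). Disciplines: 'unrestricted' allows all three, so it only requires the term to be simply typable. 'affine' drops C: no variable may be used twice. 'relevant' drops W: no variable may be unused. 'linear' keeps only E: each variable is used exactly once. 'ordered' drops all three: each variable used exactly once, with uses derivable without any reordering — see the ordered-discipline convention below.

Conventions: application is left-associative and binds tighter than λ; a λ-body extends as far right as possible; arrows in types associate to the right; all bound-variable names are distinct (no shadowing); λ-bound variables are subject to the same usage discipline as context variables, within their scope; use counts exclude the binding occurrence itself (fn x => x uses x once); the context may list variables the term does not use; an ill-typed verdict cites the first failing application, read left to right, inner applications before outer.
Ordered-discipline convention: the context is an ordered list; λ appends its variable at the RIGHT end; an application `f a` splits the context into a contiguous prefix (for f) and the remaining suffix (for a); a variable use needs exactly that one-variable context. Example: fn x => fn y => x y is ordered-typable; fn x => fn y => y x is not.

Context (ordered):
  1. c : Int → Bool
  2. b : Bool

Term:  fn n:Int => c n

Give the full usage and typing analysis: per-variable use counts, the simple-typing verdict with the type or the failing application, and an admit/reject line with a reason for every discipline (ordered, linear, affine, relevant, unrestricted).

variable uses: c ×1; b ×0; n (bound) ×1
order of uses: c, n
typing: ✓ — Int → Bool
ordered: ✗, b never used (weakening)
linear: ✗, b never used (weakening)
affine: ✓, no duplicate uses among c, b, n
relevant: ✗, b never used (weakening)
unrestricted: ✓, simply typable at Int → Bool; W, C, E all held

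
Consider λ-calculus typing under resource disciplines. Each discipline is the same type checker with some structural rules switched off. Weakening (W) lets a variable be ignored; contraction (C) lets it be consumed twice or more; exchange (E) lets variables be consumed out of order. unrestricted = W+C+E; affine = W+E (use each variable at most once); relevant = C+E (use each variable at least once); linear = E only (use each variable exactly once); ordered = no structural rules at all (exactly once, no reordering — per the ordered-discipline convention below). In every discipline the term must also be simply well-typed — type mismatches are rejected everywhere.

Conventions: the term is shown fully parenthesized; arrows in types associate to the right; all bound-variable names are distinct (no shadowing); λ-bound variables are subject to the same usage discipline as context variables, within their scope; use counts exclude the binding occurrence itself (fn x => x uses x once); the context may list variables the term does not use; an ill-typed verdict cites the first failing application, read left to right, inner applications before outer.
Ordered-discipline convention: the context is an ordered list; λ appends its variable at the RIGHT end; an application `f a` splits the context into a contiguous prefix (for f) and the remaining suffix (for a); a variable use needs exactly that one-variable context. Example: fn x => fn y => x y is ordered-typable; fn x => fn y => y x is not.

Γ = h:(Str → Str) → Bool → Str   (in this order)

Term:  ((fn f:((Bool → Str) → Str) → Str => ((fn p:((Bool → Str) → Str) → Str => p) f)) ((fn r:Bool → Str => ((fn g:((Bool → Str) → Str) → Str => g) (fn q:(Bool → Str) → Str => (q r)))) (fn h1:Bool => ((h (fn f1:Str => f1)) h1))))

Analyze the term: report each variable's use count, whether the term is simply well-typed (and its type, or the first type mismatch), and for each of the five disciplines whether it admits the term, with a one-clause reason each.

variable uses: h: 1, f [bound]: 1, p [bound]: 1, r [bound]: 1, g [bound]: 1, q [bound]: 1, h1 [bound]: 1, f1 [bound]: 1
order of uses: p, f, g, q, r, h, f1, h1
typing: ✓ — ((Bool → Str) → Str) → Str
ordered: ✗, no ordered split (uses run p, f, g, q, r, h, f1, h1)
linear: ✓, single use per variable (h, f, p, r, g, q, h1, f1)
affine: ✓, none of h, f, p, r, g, q, h1, f1 used more than once
relevant: ✓, h, f, p, r, g, q, h1, f1: all used, weakening unneeded
unrestricted: ✓, simply typable at ((Bool → Str) → Str) → Str; W, C, E all held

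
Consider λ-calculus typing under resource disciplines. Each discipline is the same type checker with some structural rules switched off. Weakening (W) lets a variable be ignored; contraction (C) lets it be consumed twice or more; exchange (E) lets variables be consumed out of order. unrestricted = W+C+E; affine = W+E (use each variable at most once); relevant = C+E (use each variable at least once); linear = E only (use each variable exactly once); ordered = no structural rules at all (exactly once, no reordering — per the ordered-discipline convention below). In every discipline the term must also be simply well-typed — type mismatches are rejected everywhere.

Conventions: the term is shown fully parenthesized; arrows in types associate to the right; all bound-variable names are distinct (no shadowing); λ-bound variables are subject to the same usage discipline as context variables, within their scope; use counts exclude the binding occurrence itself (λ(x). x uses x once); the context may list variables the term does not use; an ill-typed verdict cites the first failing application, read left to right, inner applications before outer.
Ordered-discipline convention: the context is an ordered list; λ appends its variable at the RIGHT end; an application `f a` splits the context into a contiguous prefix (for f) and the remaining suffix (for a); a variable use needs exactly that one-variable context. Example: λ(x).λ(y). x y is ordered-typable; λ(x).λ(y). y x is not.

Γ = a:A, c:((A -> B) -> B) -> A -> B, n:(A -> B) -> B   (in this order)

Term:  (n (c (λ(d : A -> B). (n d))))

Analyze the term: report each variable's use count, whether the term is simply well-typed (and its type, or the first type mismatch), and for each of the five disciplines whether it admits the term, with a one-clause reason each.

variable uses: a ×0; c ×1; n ×2; d (λ-bound) ×1
uses in reading order: n, c, n, d
typing: ✓ — B
ordered ✗ (needs contraction — n ×2; unused: a — weakening required)
linear ✗ (needs contraction — n ×2; unused: a — weakening required)
affine ✗ (needs contraction — n ×2)
relevant ✗ (unused: a — weakening required)
unrestricted ✓ (simply typable at B; W, C, E all held)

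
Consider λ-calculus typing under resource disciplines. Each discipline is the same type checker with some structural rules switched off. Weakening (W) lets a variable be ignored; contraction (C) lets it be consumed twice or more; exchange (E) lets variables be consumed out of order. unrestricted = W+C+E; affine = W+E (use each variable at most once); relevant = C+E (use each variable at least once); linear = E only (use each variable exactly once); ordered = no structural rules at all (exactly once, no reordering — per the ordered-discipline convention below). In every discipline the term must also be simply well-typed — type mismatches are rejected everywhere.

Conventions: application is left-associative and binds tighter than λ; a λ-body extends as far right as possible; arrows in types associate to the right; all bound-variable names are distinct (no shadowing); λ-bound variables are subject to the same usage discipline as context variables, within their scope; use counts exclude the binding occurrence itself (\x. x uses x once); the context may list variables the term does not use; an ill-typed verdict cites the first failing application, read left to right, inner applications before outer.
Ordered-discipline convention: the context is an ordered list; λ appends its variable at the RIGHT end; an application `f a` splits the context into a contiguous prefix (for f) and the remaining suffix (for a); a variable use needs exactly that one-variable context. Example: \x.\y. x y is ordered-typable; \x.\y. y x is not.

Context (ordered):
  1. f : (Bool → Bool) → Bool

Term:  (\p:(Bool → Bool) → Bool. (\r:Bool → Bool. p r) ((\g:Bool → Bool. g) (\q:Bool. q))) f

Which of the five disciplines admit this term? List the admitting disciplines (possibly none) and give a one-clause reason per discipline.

admitting disciplines: ordered, linear, affine, relevant, unrestricted
use counts: f: 1×, p (λ-bound): 1×, r (λ-bound): 1×, g (λ-bound): 1×, q (λ-bound): 1×
use order (left to right): p, r, g, q, f
typing: the term checks, with type Bool
ordered: ✓, f, p, r, g, q: once each, no exchange needed
linear: ✓, each of f, p, r, g, q used exactly once
affine: ✓, no duplicate uses among f, p, r, g, q
relevant: ✓, at least one use each (f, p, r, g, q)
unrestricted: ✓, type-checks (Bool) and nothing is barred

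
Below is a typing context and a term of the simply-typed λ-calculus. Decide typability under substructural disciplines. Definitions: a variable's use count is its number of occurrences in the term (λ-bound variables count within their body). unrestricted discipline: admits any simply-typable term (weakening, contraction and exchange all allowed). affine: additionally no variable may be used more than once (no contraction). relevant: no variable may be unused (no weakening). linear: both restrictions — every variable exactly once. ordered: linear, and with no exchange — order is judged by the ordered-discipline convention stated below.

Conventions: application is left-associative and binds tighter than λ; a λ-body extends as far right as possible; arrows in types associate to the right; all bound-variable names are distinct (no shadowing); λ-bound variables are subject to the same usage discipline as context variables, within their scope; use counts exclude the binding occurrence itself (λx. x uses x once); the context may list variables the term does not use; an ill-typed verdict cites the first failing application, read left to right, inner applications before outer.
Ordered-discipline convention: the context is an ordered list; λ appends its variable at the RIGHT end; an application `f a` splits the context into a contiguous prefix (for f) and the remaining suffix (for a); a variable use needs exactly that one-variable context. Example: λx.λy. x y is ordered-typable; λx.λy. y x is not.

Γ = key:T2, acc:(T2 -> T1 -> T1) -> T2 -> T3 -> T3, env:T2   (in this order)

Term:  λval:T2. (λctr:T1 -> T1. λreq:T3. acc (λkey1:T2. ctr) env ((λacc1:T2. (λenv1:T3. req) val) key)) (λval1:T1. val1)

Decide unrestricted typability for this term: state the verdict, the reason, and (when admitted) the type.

no — the type mismatch rejects it
variable uses: key=1, acc=1, env=1, val [bound]=1, ctr [bound]=1, req [bound]=1, key1 [bound]=0, acc1 [bound]=0, env1 [bound]=0, val1 [bound]=1
uses in reading order: acc, ctr, env, req, val, key, val1
typing: ill-typed: an application expects T3 but receives T2
across the five disciplines: ordered ✗, linear ✗, affine ✗, relevant ✗, unrestricted ✗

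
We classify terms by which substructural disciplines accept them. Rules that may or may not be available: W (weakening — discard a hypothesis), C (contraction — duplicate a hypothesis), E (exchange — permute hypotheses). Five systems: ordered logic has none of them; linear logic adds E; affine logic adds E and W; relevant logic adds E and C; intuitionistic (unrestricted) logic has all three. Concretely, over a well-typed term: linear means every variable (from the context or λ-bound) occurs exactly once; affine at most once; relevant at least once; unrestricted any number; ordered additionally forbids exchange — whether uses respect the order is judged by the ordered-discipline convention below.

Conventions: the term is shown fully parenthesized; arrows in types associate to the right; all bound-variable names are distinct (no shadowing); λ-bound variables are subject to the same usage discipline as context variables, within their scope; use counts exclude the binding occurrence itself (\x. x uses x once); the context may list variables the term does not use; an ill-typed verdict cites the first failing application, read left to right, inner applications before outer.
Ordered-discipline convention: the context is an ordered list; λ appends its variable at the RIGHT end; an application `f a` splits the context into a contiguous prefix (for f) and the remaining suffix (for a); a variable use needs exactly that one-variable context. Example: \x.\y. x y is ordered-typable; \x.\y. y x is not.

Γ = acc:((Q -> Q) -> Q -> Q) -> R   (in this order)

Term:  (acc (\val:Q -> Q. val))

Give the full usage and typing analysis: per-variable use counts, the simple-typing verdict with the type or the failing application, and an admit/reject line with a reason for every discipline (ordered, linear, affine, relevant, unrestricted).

usage: acc: 1; val (bound): 1
uses in reading order: acc, val
typing: ✓ — R
ordered: ✓ — acc, val once each; derivable with no W/C/E
linear: ✓ — each of acc, val used exactly once
affine: ✓ — acc, val: no repeats, contraction unneeded
relevant: ✓ — at least one use each (acc, val)
unrestricted: ✓ — well-typed at R; no restrictions here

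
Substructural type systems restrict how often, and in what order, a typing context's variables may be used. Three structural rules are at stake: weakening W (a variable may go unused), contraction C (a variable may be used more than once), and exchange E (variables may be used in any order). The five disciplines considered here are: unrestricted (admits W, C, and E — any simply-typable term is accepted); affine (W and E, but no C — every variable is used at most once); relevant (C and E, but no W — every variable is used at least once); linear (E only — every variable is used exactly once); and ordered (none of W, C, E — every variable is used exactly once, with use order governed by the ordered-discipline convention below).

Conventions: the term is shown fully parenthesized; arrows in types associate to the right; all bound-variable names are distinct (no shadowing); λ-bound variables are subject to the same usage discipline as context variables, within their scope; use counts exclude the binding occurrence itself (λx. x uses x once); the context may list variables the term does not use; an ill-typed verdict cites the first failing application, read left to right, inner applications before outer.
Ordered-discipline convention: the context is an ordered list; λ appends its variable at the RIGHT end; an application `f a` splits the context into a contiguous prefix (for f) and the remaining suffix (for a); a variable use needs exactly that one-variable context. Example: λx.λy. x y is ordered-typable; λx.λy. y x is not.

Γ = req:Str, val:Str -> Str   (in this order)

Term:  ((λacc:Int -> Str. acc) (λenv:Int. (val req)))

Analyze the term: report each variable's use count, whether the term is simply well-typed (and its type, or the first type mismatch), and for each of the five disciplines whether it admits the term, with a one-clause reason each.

use counts: req=1; val=1; acc [bound]=1; env [bound]=0
left-to-right use order: acc, val, req
typing: well-typed — term : Int -> Str
ordered: ✗, env left unused
linear: ✗, env left unused
affine: ✓, none of req, val, acc, env used more than once
relevant: ✗, env left unused
unrestricted: ✓, type-checks (Int -> Str) and nothing is barred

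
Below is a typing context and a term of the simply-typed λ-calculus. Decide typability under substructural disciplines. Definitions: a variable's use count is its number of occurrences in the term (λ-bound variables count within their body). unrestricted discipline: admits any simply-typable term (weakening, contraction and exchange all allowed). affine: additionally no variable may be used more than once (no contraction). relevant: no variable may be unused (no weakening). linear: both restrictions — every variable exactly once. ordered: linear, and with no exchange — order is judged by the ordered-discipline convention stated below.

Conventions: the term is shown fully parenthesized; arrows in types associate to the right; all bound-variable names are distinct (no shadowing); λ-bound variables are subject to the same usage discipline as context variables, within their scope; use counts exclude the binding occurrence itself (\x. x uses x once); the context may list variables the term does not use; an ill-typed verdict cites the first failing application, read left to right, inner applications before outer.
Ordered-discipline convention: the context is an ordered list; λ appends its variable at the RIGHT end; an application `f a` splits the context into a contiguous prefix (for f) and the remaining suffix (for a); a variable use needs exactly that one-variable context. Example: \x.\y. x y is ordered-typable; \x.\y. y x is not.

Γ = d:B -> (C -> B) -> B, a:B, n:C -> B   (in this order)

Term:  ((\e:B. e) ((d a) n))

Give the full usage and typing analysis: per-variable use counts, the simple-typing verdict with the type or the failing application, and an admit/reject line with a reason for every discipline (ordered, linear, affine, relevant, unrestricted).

usage: d=1; a=1; n=1; e (λ-bound)=1
uses in reading order: e, d, a, n
typing: well-typed at B
ordered: ✓, d, a, n, e once each; derivable with no W/C/E
linear: ✓, exactly-once usage across d, a, n, e
affine: ✓, none of d, a, n, e used more than once
relevant: ✓, d, a, n, e: all used, weakening unneeded
unrestricted: ✓, type-checks (B) and nothing is barred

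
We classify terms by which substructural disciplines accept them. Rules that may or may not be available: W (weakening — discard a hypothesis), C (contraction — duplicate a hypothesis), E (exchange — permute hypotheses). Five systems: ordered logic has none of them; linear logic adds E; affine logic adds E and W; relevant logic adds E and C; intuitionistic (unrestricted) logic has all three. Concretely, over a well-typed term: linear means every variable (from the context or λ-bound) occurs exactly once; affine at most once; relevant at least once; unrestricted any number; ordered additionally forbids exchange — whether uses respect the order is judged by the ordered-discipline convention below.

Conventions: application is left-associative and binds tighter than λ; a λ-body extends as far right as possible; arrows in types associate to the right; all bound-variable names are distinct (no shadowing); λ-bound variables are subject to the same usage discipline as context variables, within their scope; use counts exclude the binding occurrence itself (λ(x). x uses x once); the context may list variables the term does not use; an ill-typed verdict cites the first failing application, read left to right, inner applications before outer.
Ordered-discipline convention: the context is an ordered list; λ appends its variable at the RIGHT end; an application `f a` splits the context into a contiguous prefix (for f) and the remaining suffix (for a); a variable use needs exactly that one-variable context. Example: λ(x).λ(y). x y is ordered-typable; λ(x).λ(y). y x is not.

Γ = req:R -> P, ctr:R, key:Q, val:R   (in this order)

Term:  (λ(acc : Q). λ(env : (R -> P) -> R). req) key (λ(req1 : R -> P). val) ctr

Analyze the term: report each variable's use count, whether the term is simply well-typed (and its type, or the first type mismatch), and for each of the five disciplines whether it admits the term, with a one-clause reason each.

usage: req: 1; ctr: 1; key: 1; val: 1; acc [bound]: 0; env [bound]: 0; req1 [bound]: 0
use order (left to right): req, key, val, ctr
typing: the term checks, with type P
ordered: ✗, acc, env, req1 left unused
linear: ✗, acc, env, req1 left unused
affine: ✓, no duplicate uses among req, ctr, key, val, acc, env, req1
relevant: ✗, acc, env, req1 left unused
unrestricted: ✓, typability at P is all that's needed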